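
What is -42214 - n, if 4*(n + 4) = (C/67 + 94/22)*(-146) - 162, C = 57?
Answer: -61882195/1474 ≈ -41983.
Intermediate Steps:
n = -341241/1474 (n = -4 + ((57/67 + 94/22)*(-146) - 162)/4 = -4 + ((57*(1/67) + 94*(1/22))*(-146) - 162)/4 = -4 + ((57/67 + 47/11)*(-146) - 162)/4 = -4 + ((3776/737)*(-146) - 162)/4 = -4 + (-551296/737 - 162)/4 = -4 + (1/4)*(-670690/737) = -4 - 335345/1474 = -341241/1474 ≈ -231.51)
-42214 - n = -42214 - 1*(-341241/1474) = -42214 + 341241/1474 = -61882195/1474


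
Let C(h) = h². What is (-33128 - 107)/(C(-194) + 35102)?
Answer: -33235/72738 ≈ -0.45691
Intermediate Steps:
(-33128 - 107)/(C(-194) + 35102) = (-33128 - 107)/((-194)² + 35102) = -33235/(37636 + 35102) = -33235/72738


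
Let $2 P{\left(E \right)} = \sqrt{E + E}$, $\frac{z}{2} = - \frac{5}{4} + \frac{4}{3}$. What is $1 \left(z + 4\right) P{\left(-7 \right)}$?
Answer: $\frac{25 i \sqrt{14}}{12} \approx 7.7951 i$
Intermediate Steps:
$z = \frac{1}{6}$ ($z = 2 \left(- \frac{5}{4} + \frac{4}{3}\right) = 2 \cdot \frac{1}{12} = \frac{1}{6} \approx 0.16667$)
$P{\left(E \right)} = \frac{\sqrt{2} \sqrt{E}}{2}$ ($P{\left(E \right)} = \frac{\sqrt{E + E}}{2} = \frac{\sqrt{2 E}}{2} = \frac{\sqrt{2} \sqrt{E}}{2}$)
$1 \left(z + 4\right) P{\left(-7 \right)} = 1 \left(\frac{1}{6} + 4\right) \frac{\sqrt{2} \sqrt{-7}}{2} = 1 \cdot \frac{25}{6} \frac{\sqrt{2} i \sqrt{7}}{2} = \frac{25 \frac{i \sqrt{14}}{2}}{6} = \frac{25 i \sqrt{14}}{12}$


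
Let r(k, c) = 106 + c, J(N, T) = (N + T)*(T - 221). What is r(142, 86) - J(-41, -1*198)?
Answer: -99949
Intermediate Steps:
J(N, T) = (-221 + T)*(N + T) (J(N, T) = (N + T)*(-221 + T) = (-221 + T)*(N + T))
r(142, 86) - J(-41, -1*198) = (106 + 86) - ((-1*198)**2 - 221*(-41) - (-221)*198 - (-41)*198) = 192 - ((-198)**2 + 9061 - 221*(-198) - 41*(-198)) = 192 - (39204 + 9061 + 43758 + 8118) = 192 - 1*100141 = 192 - 100141 = -99949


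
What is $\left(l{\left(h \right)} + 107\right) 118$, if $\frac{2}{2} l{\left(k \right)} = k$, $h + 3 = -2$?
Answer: $12036$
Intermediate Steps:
$h = -5$ ($h = -3 - 2 = -5$)
$l{\left(k \right)} = k$
$\left(l{\left(h \right)} + 107\right) 118 = \left(-5 + 107\right) 118 = 102 \cdot 118 = 12036$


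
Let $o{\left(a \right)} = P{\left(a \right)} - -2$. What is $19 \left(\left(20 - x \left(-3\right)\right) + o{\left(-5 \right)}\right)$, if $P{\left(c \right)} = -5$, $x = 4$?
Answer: $551$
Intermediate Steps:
$o{\left(a \right)} = -3$ ($o{\left(a \right)} = -5 - -2 = -5 + 2 = -3$)
$19 \left(\left(20 - x \left(-3\right)\right) + o{\left(-5 \right)}\right) = 19 \left(\left(20 - 4 \left(-3\right)\right) - 3\right) = 19 \left(\left(20 - -12\right) - 3\right) = 19 \left(\left(20 + 12\right) - 3\right) = 19 \left(32 - 3\right) = 19 \cdot 29 = 551$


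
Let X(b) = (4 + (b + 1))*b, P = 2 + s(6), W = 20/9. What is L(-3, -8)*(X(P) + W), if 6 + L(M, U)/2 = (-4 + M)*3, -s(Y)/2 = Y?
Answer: -2820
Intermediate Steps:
W = 20/9 (W = 20*(⅑) = 20/9 ≈ 2.2222)
s(Y) = -2*Y
L(M, U) = -36 + 6*M (L(M, U) = -12 + 2*((-4 + M)*3) = -12 + 2*(-12 + 3*M) = -12 + (-24 + 6*M) = -36 + 6*M)
P = -10 (P = 2 - 2*6 = 2 - 12 = -10)
X(b) = b*(5 + b) (X(b) = (4 + (1 + b))*b = (5 + b)*b = b*(5 + b))
L(-3, -8)*(X(P) + W) = (-36 + 6*(-3))*(-10*(5 - 10) + 20/9) = (-36 - 18)*(-10*(-5) + 20/9) = -54*(50 + 20/9) = -54*470/9 = -2820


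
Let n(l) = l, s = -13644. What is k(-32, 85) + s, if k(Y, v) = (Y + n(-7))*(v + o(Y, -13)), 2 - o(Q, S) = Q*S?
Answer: -813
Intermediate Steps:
o(Q, S) = 2 - Q*S
k(Y, v) = (-7 + Y)*(2 + v + 13*Y) (k(Y, v) = (Y - 7)*(v + (2 - 1*Y*(-13))) = (-7 + Y)*(v + (2 + 13*Y)) = (-7 + Y)*(2 + v + 13*Y))
k(-32, 85) + s = (-14 - 89*(-32) - 7*85 + 13*(-32)² - 32*85) - 13644 = (-14 + 2848 - 595 + 13*1024 - 2720) - 13644 = (-14 + 2848 - 595 + 13312 - 2720) - 13644 = 12831 - 13644 = -813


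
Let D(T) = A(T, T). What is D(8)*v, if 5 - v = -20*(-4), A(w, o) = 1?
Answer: -75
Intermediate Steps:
D(T) = 1
v = -75 (v = 5 - (-20)*(-4) = 5 - 1*80 = 5 - 80 = -75)
D(8)*v = 1*(-75) = -75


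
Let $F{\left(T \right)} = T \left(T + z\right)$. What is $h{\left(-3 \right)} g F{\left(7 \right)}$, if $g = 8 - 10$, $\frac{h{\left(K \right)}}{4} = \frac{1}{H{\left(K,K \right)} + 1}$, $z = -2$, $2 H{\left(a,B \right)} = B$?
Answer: $560$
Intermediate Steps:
$H{\left(a,B \right)} = \frac{B}{2}$
$F{\left(T \right)} = T \left(-2 + T\right)$ ($F{\left(T \right)} = T \left(T - 2\right) = T \left(-2 + T\right)$)
$h{\left(K \right)} = \frac{4}{1 + \frac{K}{2}}$ ($h{\left(K \right)} = \frac{4}{\frac{K}{2} + 1} = \frac{4}{1 + \frac{K}{2}}$)
$g = -2$ ($g = 8 - 10 = -2$)
$h{\left(-3 \right)} g F{\left(7 \right)} = \frac{8}{2 - 3} \left(-2\right) 7 \left(-2 + 7\right) = \frac{8}{-1} \left(-2\right) 7 \cdot 5 = 8 \left(-1\right) \left(-2\right) 35 = \left(-8\right) \left(-2\right) 35 = 16 \cdot 35 = 560$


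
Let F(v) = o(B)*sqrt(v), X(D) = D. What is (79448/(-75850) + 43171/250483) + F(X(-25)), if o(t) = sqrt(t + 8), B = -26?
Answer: -8312926517/9499567775 - 15*sqrt(2) ≈ -22.088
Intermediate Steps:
o(t) = sqrt(8 + t)
F(v) = 3*I*sqrt(2)*sqrt(v) (F(v) = sqrt(8 - 26)*sqrt(v) = sqrt(-18)*sqrt(v) = (3*I*sqrt(2))*sqrt(v) = 3*I*sqrt(2)*sqrt(v))
(79448/(-75850) + 43171/250483) + F(X(-25)) = (79448/(-75850) + 43171/250483) + 3*I*sqrt(2)*sqrt(-25) = (79448*(-1/75850) + 43171*(1/250483)) + 3*I*sqrt(2)*(5*I) = (-39724/37925 + 43171/250483) - 15*sqrt(2) = -8312926517/9499567775 - 15*sqrt(2)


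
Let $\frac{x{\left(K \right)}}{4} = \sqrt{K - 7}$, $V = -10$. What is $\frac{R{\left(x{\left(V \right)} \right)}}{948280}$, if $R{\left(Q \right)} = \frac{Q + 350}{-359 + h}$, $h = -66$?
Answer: $- \frac{7}{8060380} - \frac{i \sqrt{17}}{100754750} \approx -8.6845 \cdot 10^{-7} - 4.0922 \cdot 10^{-8} i$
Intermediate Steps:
$x{\left(K \right)} = 4 \sqrt{-7 + K}$ ($x{\left(K \right)} = 4 \sqrt{K - 7} = 4 \sqrt{-7 + K}$)
$R{\left(Q \right)} = - \frac{14}{17} - \frac{Q}{425}$ ($R{\left(Q \right)} = \frac{Q + 350}{-359 - 66} = \frac{350 + Q}{-425} = \left(350 + Q\right) \left(- \frac{1}{425}\right) = - \frac{14}{17} - \frac{Q}{425}$)
$\frac{R{\left(x{\left(V \right)} \right)}}{948280} = \frac{- \frac{14}{17} - \frac{4 \sqrt{-7 - 10}}{425}}{948280} = \left(- \frac{14}{17} - \frac{4 \sqrt{-17}}{425}\right) \frac{1}{948280} = \left(- \frac{14}{17} - \frac{4 i \sqrt{17}}{425}\right) \frac{1}{948280} = - \frac{7}{8060380} - \frac{i \sqrt{17}}{100754750}$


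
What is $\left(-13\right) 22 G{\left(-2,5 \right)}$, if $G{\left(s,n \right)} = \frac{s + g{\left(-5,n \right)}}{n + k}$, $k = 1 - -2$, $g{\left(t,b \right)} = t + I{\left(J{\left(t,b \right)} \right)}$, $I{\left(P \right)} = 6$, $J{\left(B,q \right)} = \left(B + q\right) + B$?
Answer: $\frac{143}{4} \approx 35.75$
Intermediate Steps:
$J{\left(B,q \right)} = q + 2 B$
$g{\left(t,b \right)} = 6 + t$ ($g{\left(t,b \right)} = t + 6 = 6 + t$)
$k = 3$ ($k = 1 + 2 = 3$)
$G{\left(s,n \right)} = \frac{1 + s}{3 + n}$ ($G{\left(s,n \right)} = \frac{s + \left(6 - 5\right)}{n + 3} = \frac{s + 1}{3 + n} = \frac{1 + s}{3 + n}$)
$\left(-13\right) 22 G{\left(-2,5 \right)} = \left(-13\right) 22 \frac{1 - 2}{3 + 5} = - 286 \cdot \frac{1}{8} \left(-1\right) = \left(-286\right) \left(- \frac{1}{8}\right) = \frac{143}{4}$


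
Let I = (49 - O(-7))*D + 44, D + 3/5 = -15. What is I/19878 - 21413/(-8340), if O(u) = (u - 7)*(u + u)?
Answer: 74189977/27630420 ≈ 2.6851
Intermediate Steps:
O(u) = 2*u*(-7 + u) (O(u) = (-7 + u)*(2*u) = 2*u*(-7 + u))
D = -78/5 (D = -⅗ - 15 = -78/5 ≈ -15.600)
I = 11686/5 (I = (49 - 2*(-7)*(-7 - 7))*(-78/5) + 44 = (49 - 2*(-7)*(-14))*(-78/5) + 44 = (49 - 1*196)*(-78/5) + 44 = (49 - 196)*(-78/5) + 44 = -147*(-78/5) + 44 = 11466/5 + 44 = 11686/5 ≈ 2337.2)
I/19878 - 21413/(-8340) = (11686/5)/19878 - 21413/(-8340) = (11686/5)*(1/19878) - 21413*(-1/8340) = 5843/49695 + 21413/8340 = 74189977/27630420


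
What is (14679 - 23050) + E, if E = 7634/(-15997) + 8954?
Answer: 9318617/15997 ≈ 582.52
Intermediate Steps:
E = 143229504/15997 (E = 7634*(-1/15997) + 8954 = -7634/15997 + 8954 = 143229504/15997 ≈ 8953.5)
(14679 - 23050) + E = (14679 - 23050) + 143229504/15997 = -8371 + 143229504/15997 = 9318617/15997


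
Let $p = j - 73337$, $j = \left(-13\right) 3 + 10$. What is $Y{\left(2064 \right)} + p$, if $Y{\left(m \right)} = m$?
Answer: $-71302$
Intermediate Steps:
$j = -29$ ($j = -39 + 10 = -29$)
$p = -73366$ ($p = -29 - 73337 = -73366$)
$Y{\left(2064 \right)} + p = 2064 - 73366 = -71302$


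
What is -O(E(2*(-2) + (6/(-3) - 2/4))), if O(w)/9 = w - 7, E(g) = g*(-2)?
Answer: -54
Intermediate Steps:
E(g) = -2*g
O(w) = -63 + 9*w (O(w) = 9*(w - 7) = 9*(-7 + w) = -63 + 9*w)
-O(E(2*(-2) + (6/(-3) - 2/4))) = -(-63 + 9*(-2*(2*(-2) + (6/(-3) - 2/4)))) = -(-63 + 9*(-2*(-4 + (6*(-1/3) - 2*1/4)))) = -(-63 + 9*(-2*(-4 + (-2 - 1/2)))) = -(-63 + 9*(-2*(-4 - 5/2))) = -(-63 + 9*(-2*(-13/2))) = -(-63 + 9*13) = -(-63 + 117) = -1*54 = -54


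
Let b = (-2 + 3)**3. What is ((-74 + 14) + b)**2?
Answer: 3481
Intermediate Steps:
b = 1 (b = 1**3 = 1)
((-74 + 14) + b)**2 = ((-74 + 14) + 1)**2 = (-60 + 1)**2 = (-59)**2 = 3481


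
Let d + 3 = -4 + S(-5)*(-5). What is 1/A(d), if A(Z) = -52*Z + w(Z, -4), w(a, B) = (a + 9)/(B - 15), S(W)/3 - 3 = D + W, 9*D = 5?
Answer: -57/43543 ≈ -0.0013091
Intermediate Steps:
D = 5/9 (D = (⅑)*5 = 5/9 ≈ 0.55556)
S(W) = 32/3 + 3*W (S(W) = 9 + 3*(5/9 + W) = 9 + (5/3 + 3*W) = 32/3 + 3*W)
w(a, B) = (9 + a)/(-15 + B)
d = 44/3 (d = -3 + (-4 + (32/3 + 3*(-5))*(-5)) = -3 + (-4 + (32/3 - 15)*(-5)) = -3 + (-4 - 13/3*(-5)) = -3 + (-4 + 65/3) = -3 + 53/3 = 44/3 ≈ 14.667)
A(Z) = -9/19 - 989*Z/19 (A(Z) = -52*Z + (9 + Z)/(-15 - 4) = -52*Z + (9 + Z)/(-19) = -52*Z - (9 + Z)/19 = -52*Z + (-9/19 - Z/19) = -9/19 - 989*Z/19)
1/A(d) = 1/(-9/19 - 989/19*44/3) = 1/(-9/19 - 43516/57) = 1/(-43543/57) = -57/43543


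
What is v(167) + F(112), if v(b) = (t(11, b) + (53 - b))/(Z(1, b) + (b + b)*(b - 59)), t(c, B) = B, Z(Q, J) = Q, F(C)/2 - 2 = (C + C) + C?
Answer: 24385401/36073 ≈ 676.00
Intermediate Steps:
F(C) = 4 + 6*C (F(C) = 4 + 2*((C + C) + C) = 4 + 2*(2*C + C) = 4 + 2*(3*C) = 4 + 6*C)
v(b) = 53/(1 + 2*b*(-59 + b)) (v(b) = (b + (53 - b))/(1 + (b + b)*(b - 59)) = 53/(1 + (2*b)*(-59 + b)) = 53/(1 + 2*b*(-59 + b)))
v(167) + F(112) = 53/(1 - 118*167 + 2*167²) + (4 + 6*112) = 53/(1 - 19706 + 2*27889) + (4 + 672) = 53/(1 - 19706 + 55778) + 676 = 53/36073 + 676 = 24385401/36073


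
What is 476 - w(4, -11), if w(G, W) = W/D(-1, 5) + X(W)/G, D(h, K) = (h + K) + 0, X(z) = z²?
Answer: 897/2 ≈ 448.50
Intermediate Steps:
D(h, K) = K + h (D(h, K) = (K + h) + 0 = K + h)
w(G, W) = W/4 + W²/G (w(G, W) = W/(5 - 1) + W²/G = W/4 + W²/G)
476 - w(4, -11) = 476 - ((¼)*(-11) + (-11)²/4) = 476 - (-11/4 + (¼)*121) = 476 - (-11/4 + 121/4) = 476 - 1*55/2 = 476 - 55/2 = 897/2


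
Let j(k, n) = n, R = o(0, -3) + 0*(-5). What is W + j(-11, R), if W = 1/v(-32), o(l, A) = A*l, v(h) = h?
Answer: -1/32 ≈ -0.031250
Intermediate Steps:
R = 0 (R = -3*0 + 0*(-5) = 0 + 0 = 0)
W = -1/32 (W = 1/(-32) = -1/32 ≈ -0.031250)
W + j(-11, R) = -1/32 + 0 = -1/32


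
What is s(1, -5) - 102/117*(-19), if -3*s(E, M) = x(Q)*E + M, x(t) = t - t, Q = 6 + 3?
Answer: 237/13 ≈ 18.231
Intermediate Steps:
Q = 9
x(t) = 0
s(E, M) = -M/3 (s(E, M) = -(0*E + M)/3 = -(0 + M)/3 = -M/3)
s(1, -5) - 102/117*(-19) = -⅓*(-5) - 102/117*(-19) = 5/3 - 102*1/117*(-19) = 5/3 - 34/39*(-19) = 5/3 + 646/39 = 237/13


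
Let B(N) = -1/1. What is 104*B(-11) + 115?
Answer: 11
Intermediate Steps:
B(N) = -1 (B(N) = -1*1 = -1)
104*B(-11) + 115 = 104*(-1) + 115 = -104 + 115 = 11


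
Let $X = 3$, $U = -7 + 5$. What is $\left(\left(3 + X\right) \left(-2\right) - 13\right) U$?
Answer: $50$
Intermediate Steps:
$U = -2$
$\left(\left(3 + X\right) \left(-2\right) - 13\right) U = \left(\left(3 + 3\right) \left(-2\right) - 13\right) \left(-2\right) = \left(6 \left(-2\right) - 13\right) \left(-2\right) = \left(-12 - 13\right) \left(-2\right) = \left(-25\right) \left(-2\right) = 50$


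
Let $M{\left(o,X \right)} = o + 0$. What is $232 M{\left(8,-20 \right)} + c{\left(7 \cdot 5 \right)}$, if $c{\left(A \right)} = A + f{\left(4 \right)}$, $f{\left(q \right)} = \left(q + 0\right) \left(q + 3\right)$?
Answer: $1919$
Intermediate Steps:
$f{\left(q \right)} = q \left(3 + q\right)$
$c{\left(A \right)} = 28 + A$ ($c{\left(A \right)} = A + 4 \left(3 + 4\right) = A + 4 \cdot 7 = A + 28 = 28 + A$)
$M{\left(o,X \right)} = o$
$232 M{\left(8,-20 \right)} + c{\left(7 \cdot 5 \right)} = 232 \cdot 8 + \left(28 + 7 \cdot 5\right) = 1856 + \left(28 + 35\right) = 1856 + 63 = 1919$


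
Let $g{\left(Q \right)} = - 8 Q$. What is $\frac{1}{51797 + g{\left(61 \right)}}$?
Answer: $\frac{1}{51309} \approx 1.949 \cdot 10^{-5}$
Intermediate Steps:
$\frac{1}{51797 + g{\left(61 \right)}} = \frac{1}{51797 - 488} = \frac{1}{51309}$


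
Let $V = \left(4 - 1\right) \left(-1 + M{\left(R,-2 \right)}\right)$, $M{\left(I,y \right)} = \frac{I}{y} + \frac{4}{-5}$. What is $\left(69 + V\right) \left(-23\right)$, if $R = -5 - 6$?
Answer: $- \frac{18423}{10} \approx -1842.3$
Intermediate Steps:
$R = -11$ ($R = -5 - 6 = -11$)
$M{\left(I,y \right)} = - \frac{4}{5} + \frac{I}{y}$ ($M{\left(I,y \right)} = \frac{I}{y} + 4 \left(- \frac{1}{5}\right) = \frac{I}{y} - \frac{4}{5} = - \frac{4}{5} + \frac{I}{y}$)
$V = \frac{111}{10}$ ($V = \left(4 - 1\right) \left(-1 - \left(\frac{4}{5} + \frac{11}{-2}\right)\right) = 3 \left(-1 - - \frac{47}{10}\right) = 3 \left(-1 + \left(- \frac{4}{5} + \frac{11}{2}\right)\right) = 3 \left(-1 + \frac{47}{10}\right) = 3 \cdot \frac{37}{10} = \frac{111}{10} \approx 11.1$)
$\left(69 + V\right) \left(-23\right) = \left(69 + \frac{111}{10}\right) \left(-23\right) = \frac{801}{10} \left(-23\right) = - \frac{18423}{10}$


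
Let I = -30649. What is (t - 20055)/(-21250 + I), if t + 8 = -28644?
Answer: 48707/51899 ≈ 0.93850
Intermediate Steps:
t = -28652 (t = -8 - 28644 = -28652)
(t - 20055)/(-21250 + I) = (-28652 - 20055)/(-21250 - 30649) = -48707/(-51899) = -48707*(-1/51899) = 48707/51899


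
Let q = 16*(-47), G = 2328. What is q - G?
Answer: -3080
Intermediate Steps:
q = -752
q - G = -752 - 1*2328 = -752 - 2328 = -3080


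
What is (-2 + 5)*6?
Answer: 18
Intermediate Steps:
(-2 + 5)*6 = 3*6 = 18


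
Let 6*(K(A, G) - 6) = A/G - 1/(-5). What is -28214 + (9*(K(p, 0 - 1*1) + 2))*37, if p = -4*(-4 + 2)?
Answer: -259829/10 ≈ -25983.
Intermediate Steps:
p = 8 (p = -4*(-2) = 8)
K(A, G) = 181/30 + A/(6*G) (K(A, G) = 6 + (A/G - 1/(-5))/6 = 6 + (A/G - 1*(-⅕))/6 = 6 + (A/G + ⅕)/6 = 6 + (⅕ + A/G)/6 = 6 + (1/30 + A/(6*G)) = 181/30 + A/(6*G))
-28214 + (9*(K(p, 0 - 1*1) + 2))*37 = -28214 + (9*((181/30 + (⅙)*8/(0 - 1*1)) + 2))*37 = -28214 + (9*((181/30 + (⅙)*8/(0 - 1)) + 2))*37 = -28214 + (9*((181/30 + (⅙)*8/(-1)) + 2))*37 = -28214 + (9*((181/30 + (⅙)*8*(-1)) + 2))*37 = -28214 + (9*((181/30 - 4/3) + 2))*37 = -28214 + (9*(47/10 + 2))*37 = -28214 + (9*(67/10))*37 = -28214 + (603/10)*37 = -28214 + 22311/10 = -259829/10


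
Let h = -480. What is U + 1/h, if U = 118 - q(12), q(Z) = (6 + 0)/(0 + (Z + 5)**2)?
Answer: 16365791/138720 ≈ 117.98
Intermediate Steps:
q(Z) = 6/(5 + Z)**2 (q(Z) = 6/(0 + (5 + Z)**2) = 6/((5 + Z)**2) = 6/(5 + Z)**2)
U = 34096/289 (U = 118 - 6/(5 + 12)**2 = 118 - 6/17**2 = 118 - 6/289 = 34096/289 ≈ 117.98)
U + 1/h = 34096/289 + 1/(-480) = 34096/289 - 1/480 = 16365791/138720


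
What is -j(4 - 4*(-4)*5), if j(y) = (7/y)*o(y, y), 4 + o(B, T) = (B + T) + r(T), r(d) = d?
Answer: -62/3 ≈ -20.667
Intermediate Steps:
o(B, T) = -4 + B + 2*T (o(B, T) = -4 + ((B + T) + T) = -4 + (B + 2*T) = -4 + B + 2*T)
j(y) = 7*(-4 + 3*y)/y (j(y) = (7/y)*(-4 + y + 2*y) = (7/y)*(-4 + 3*y) = 7*(-4 + 3*y)/y)
-j(4 - 4*(-4)*5) = -(21 - 28/(4 - 4*(-4)*5)) = -(21 - 28/(4 + 16*5)) = -(21 - 28/(4 + 80)) = -(21 - 28/84) = -(21 - 28*1/84) = -(21 - ⅓) = -1*62/3 = -62/3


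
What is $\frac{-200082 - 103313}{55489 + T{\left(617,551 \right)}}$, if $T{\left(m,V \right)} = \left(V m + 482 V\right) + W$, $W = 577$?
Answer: $- \frac{60679}{132323} \approx -0.45857$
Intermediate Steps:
$T{\left(m,V \right)} = 577 + 482 V + V m$ ($T{\left(m,V \right)} = \left(V m + 482 V\right) + 577 = \left(482 V + V m\right) + 577 = 577 + 482 V + V m$)
$\frac{-200082 - 103313}{55489 + T{\left(617,551 \right)}} = \frac{-200082 - 103313}{55489 + \left(577 + 482 \cdot 551 + 551 \cdot 617\right)} = - \frac{303395}{55489 + \left(577 + 265582 + 339967\right)} = - \frac{303395}{55489 + 606126} = - \frac{303395}{661615} = \left(-303395\right) \frac{1}{661615} = - \frac{60679}{132323}$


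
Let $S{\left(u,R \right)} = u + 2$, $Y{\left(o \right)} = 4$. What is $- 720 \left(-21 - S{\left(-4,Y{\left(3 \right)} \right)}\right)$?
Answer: $13680$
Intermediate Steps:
$S{\left(u,R \right)} = 2 + u$
$- 720 \left(-21 - S{\left(-4,Y{\left(3 \right)} \right)}\right) = - 720 \left(-21 - \left(2 - 4\right)\right) = - 720 \left(-21 - -2\right) = - 720 \left(-21 + 2\right) = \left(-720\right) \left(-19\right) = 13680$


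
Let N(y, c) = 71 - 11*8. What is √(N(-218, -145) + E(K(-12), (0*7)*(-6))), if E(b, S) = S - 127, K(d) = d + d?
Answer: 12*I ≈ 12.0*I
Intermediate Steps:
K(d) = 2*d
N(y, c) = -17 (N(y, c) = 71 - 88 = -17)
E(b, S) = -127 + S
√(N(-218, -145) + E(K(-12), (0*7)*(-6))) = √(-17 + (-127 + (0*7)*(-6))) = √(-17 + (-127 + 0*(-6))) = √(-17 + (-127 + 0)) = √(-17 - 127) = √(-144) = 12*I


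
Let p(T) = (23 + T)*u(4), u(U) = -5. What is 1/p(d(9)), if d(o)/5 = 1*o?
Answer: -1/340 ≈ -0.0029412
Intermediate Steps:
d(o) = 5*o (d(o) = 5*(1*o) = 5*o)
p(T) = -115 - 5*T (p(T) = (23 + T)*(-5) = -115 - 5*T)
1/p(d(9)) = 1/(-115 - 25*9) = 1/(-115 - 5*45) = 1/(-115 - 225) = 1/(-340) = -1/340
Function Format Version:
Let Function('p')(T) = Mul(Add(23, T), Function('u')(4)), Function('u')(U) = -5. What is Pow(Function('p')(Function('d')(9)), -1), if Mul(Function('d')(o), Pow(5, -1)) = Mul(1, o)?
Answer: Rational(-1, 340) ≈ -0.0029412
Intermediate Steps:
Function('d')(o) = Mul(5, o) (Function('d')(o) = Mul(5, Mul(1, o)) = Mul(5, o))
Function('p')(T) = Add(-115, Mul(-5, T)) (Function('p')(T) = Mul(Add(23, T), -5) = Add(-115, Mul(-5, T)))
Pow(Function('p')(Function('d')(9)), -1) = Pow(Add(-115, Mul(-5, Mul(5, 9))), -1) = Pow(Add(-115, Mul(-5, 45)), -1) = Pow(Add(-115, -225), -1) = Pow(-340, -1) = Rational(-1, 340)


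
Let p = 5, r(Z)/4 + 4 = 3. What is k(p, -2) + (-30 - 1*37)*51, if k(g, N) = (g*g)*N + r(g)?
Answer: -3471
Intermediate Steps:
r(Z) = -4 (r(Z) = -16 + 4*3 = -16 + 12 = -4)
k(g, N) = -4 + N*g**2 (k(g, N) = (g*g)*N - 4 = g**2*N - 4 = N*g**2 - 4 = -4 + N*g**2)
k(p, -2) + (-30 - 1*37)*51 = (-4 - 2*5**2) + (-30 - 1*37)*51 = (-4 - 2*25) + (-30 - 37)*51 = (-4 - 50) - 67*51 = -54 - 3417 = -3471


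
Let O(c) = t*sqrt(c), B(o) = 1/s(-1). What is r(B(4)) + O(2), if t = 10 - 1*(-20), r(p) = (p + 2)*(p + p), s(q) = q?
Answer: -2 + 30*sqrt(2) ≈ 40.426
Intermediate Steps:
B(o) = -1 (B(o) = 1/(-1) = -1)
r(p) = 2*p*(2 + p) (r(p) = (2 + p)*(2*p) = 2*p*(2 + p))
t = 30 (t = 10 + 20 = 30)
O(c) = 30*sqrt(c)
r(B(4)) + O(2) = 2*(-1)*(2 - 1) + 30*sqrt(2) = 2*(-1)*1 + 30*sqrt(2) = -2 + 30*sqrt(2)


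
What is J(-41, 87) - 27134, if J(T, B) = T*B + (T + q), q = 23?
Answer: -30719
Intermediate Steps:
J(T, B) = 23 + T + B*T (J(T, B) = T*B + (T + 23) = B*T + (23 + T) = 23 + T + B*T)
J(-41, 87) - 27134 = (23 - 41 + 87*(-41)) - 27134 = (23 - 41 - 3567) - 27134 = -3585 - 27134 = -30719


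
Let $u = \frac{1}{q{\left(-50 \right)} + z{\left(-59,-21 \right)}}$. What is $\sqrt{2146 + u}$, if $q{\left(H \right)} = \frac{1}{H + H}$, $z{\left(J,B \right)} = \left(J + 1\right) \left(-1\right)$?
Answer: $\frac{\sqrt{72167128446}}{5799} \approx 46.325$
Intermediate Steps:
$z{\left(J,B \right)} = -1 - J$ ($z{\left(J,B \right)} = \left(1 + J\right) \left(-1\right) = -1 - J$)
$q{\left(H \right)} = \frac{1}{2 H}$
$u = \frac{100}{5799}$ ($u = \frac{1}{\frac{1}{2 \left(-50\right)} - -58} = \frac{1}{\frac{1}{2} \left(- \frac{1}{50}\right) + \left(-1 + 59\right)} = \frac{1}{- \frac{1}{100} + 58} = \frac{1}{\frac{5799}{100}} = \frac{100}{5799} \approx 0.017244$)
$\sqrt{2146 + u} = \sqrt{2146 + \frac{100}{5799}} = \sqrt{\frac{12444754}{5799}} = \frac{\sqrt{72167128446}}{5799}$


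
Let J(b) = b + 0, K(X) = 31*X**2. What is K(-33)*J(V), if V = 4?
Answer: 135036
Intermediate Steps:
J(b) = b
K(-33)*J(V) = (31*(-33)**2)*4 = (31*1089)*4 = 33759*4 = 135036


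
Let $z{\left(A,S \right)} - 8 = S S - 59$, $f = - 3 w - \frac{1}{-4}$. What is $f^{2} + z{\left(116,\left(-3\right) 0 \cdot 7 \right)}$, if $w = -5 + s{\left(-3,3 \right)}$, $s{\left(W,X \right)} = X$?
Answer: $- \frac{191}{16} \approx -11.938$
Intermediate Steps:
$w = -2$ ($w = -5 + 3 = -2$)
$f = \frac{25}{4}$ ($f = \left(-3\right) \left(-2\right) - \frac{1}{-4} = 6 - - \frac{1}{4} = 6 + \frac{1}{4} = \frac{25}{4} \approx 6.25$)
$z{\left(A,S \right)} = -51 + S^{2}$ ($z{\left(A,S \right)} = 8 + \left(S S - 59\right) = 8 + \left(S^{2} - 59\right) = 8 + \left(-59 + S^{2}\right) = -51 + S^{2}$)
$f^{2} + z{\left(116,\left(-3\right) 0 \cdot 7 \right)} = \left(\frac{25}{4}\right)^{2} - \left(51 - \left(\left(-3\right) 0 \cdot 7\right)^{2}\right) = \frac{625}{16} - \left(51 - \left(0 \cdot 7\right)^{2}\right) = \frac{625}{16} - \left(51 - 0^{2}\right) = \frac{625}{16} + \left(-51 + 0\right) = \frac{625}{16} - 51 = - \frac{191}{16}$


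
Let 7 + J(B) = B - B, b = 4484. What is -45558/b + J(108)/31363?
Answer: -714433471/70315846 ≈ -10.160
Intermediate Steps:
J(B) = -7 (J(B) = -7 + (B - B) = -7 + 0 = -7)
-45558/b + J(108)/31363 = -45558/4484 - 7/31363 = -45558*1/4484 - 7*1/31363 = -22779/2242 - 7/31363 = -714433471/70315846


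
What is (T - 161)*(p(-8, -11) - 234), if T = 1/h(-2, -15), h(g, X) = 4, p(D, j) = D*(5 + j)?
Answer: 59799/2 ≈ 29900.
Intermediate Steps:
T = ¼ (T = 1/4 = ¼ ≈ 0.25000)
(T - 161)*(p(-8, -11) - 234) = (¼ - 161)*(-8*(5 - 11) - 234) = -643*(-8*(-6) - 234)/4 = -643*(48 - 234)/4 = -643/4*(-186) = 59799/2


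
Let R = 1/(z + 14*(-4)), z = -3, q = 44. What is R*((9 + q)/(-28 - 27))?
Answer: 53/3245 ≈ 0.016333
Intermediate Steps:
R = -1/59 (R = 1/(-3 + 14*(-4)) = 1/(-3 - 56) = 1/(-59) = -1/59 ≈ -0.016949)
R*((9 + q)/(-28 - 27)) = -(9 + 44)/(59*(-28 - 27)) = -53/(59*(-55)) = -53*(-1)/(59*55) = -1/59*(-53/55) = 53/3245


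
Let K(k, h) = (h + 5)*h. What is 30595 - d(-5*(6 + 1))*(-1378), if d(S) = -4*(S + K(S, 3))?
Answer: 91227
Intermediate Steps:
K(k, h) = h*(5 + h) (K(k, h) = (5 + h)*h = h*(5 + h))
d(S) = -96 - 4*S (d(S) = -4*(S + 3*(5 + 3)) = -4*(S + 3*8) = -4*(S + 24) = -4*(24 + S) = -96 - 4*S)
30595 - d(-5*(6 + 1))*(-1378) = 30595 - (-96 - (-20)*(6 + 1))*(-1378) = 30595 - (-96 - (-20)*7)*(-1378) = 30595 - (-96 - 4*(-35))*(-1378) = 30595 - (-96 + 140)*(-1378) = 30595 - 44*(-1378) = 30595 - 1*(-60632) = 30595 + 60632 = 91227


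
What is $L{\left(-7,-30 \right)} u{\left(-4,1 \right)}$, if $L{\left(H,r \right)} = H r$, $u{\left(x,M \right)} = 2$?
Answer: $420$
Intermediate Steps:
$L{\left(-7,-30 \right)} u{\left(-4,1 \right)} = \left(-7\right) \left(-30\right) 2 = 210 \cdot 2 = 420$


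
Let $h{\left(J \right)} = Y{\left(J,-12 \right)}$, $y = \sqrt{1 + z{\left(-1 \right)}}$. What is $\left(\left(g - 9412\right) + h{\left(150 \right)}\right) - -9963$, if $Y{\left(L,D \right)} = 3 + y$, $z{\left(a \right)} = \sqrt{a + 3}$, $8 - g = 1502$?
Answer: $-940 + \sqrt{1 + \sqrt{2}} \approx -938.45$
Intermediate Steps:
$g = -1494$ ($g = 8 - 1502 = -1494$)
$z{\left(a \right)} = \sqrt{3 + a}$
$y = \sqrt{1 + \sqrt{2}}$ ($y = \sqrt{1 + \sqrt{3 - 1}} = \sqrt{1 + \sqrt{2}} \approx 1.5538$)
$Y{\left(L,D \right)} = 3 + \sqrt{1 + \sqrt{2}}$
$h{\left(J \right)} = 3 + \sqrt{1 + \sqrt{2}}$
$\left(\left(g - 9412\right) + h{\left(150 \right)}\right) - -9963 = \left(\left(-1494 - 9412\right) + \left(3 + \sqrt{1 + \sqrt{2}}\right)\right) - -9963 = \left(\left(-1494 - 9412\right) + \left(3 + \sqrt{1 + \sqrt{2}}\right)\right) + 9963 = \left(-10906 + \left(3 + \sqrt{1 + \sqrt{2}}\right)\right) + 9963 = \left(-10903 + \sqrt{1 + \sqrt{2}}\right) + 9963 = -940 + \sqrt{1 + \sqrt{2}}$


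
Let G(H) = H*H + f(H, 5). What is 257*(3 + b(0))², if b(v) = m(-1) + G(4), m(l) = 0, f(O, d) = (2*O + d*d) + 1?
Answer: 721913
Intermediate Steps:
f(O, d) = 1 + d² + 2*O (f(O, d) = (2*O + d²) + 1 = (d² + 2*O) + 1 = 1 + d² + 2*O)
G(H) = 26 + H² + 2*H (G(H) = H*H + (1 + 5² + 2*H) = H² + (1 + 25 + 2*H) = H² + (26 + 2*H) = 26 + H² + 2*H)
b(v) = 50 (b(v) = 0 + (26 + 4² + 2*4) = 0 + (26 + 16 + 8) = 0 + 50 = 50)
257*(3 + b(0))² = 257*(3 + 50)² = 257*53² = 257*2809 = 721913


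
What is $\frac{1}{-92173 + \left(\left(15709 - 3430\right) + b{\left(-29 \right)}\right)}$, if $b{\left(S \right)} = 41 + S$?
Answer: $- \frac{1}{79882} \approx -1.2518 \cdot 10^{-5}$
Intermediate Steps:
$\frac{1}{-92173 + \left(\left(15709 - 3430\right) + b{\left(-29 \right)}\right)} = \frac{1}{-92173 + \left(\left(15709 - 3430\right) + \left(41 - 29\right)\right)} = \frac{1}{-92173 + \left(12279 + 12\right)} = \frac{1}{-92173 + 12291} = \frac{1}{-79882} = - \frac{1}{79882}$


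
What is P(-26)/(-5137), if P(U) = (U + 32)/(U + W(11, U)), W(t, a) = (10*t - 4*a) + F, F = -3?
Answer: -6/950345 ≈ -6.3135e-6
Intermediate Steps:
W(t, a) = -3 - 4*a + 10*t (W(t, a) = (10*t - 4*a) - 3 = (-4*a + 10*t) - 3 = -3 - 4*a + 10*t)
P(U) = (32 + U)/(107 - 3*U) (P(U) = (U + 32)/(U + (-3 - 4*U + 10*11)) = (32 + U)/(U + (-3 - 4*U + 110)) = (32 + U)/(U + (107 - 4*U)) = (32 + U)/(107 - 3*U))
P(-26)/(-5137) = ((-32 - 1*(-26))/(-107 + 3*(-26)))/(-5137) = ((-32 + 26)/(-107 - 78))*(-1/5137) = (-6/(-185))*(-1/5137) = -1/185*(-6)*(-1/5137) = (6/185)*(-1/5137) = -6/950345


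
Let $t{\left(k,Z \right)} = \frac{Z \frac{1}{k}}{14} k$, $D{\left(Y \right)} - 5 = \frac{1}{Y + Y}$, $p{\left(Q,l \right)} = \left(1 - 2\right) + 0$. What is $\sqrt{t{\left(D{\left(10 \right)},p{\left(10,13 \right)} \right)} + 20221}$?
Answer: $\frac{\sqrt{3963302}}{14} \approx 142.2$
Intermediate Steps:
$p{\left(Q,l \right)} = -1$ ($p{\left(Q,l \right)} = -1 + 0 = -1$)
$D{\left(Y \right)} = 5 + \frac{1}{2 Y}$ ($D{\left(Y \right)} = 5 + \frac{1}{Y + Y} = 5 + \frac{1}{2 Y}$)
$t{\left(k,Z \right)} = \frac{Z}{14}$ ($t{\left(k,Z \right)} = \frac{Z}{k} \frac{1}{14} k = \frac{Z}{14 k} k = \frac{Z}{14}$)
$\sqrt{t{\left(D{\left(10 \right)},p{\left(10,13 \right)} \right)} + 20221} = \sqrt{\frac{1}{14} \left(-1\right) + 20221} = \sqrt{- \frac{1}{14} + 20221} = \sqrt{\frac{283093}{14}} = \frac{\sqrt{3963302}}{14}$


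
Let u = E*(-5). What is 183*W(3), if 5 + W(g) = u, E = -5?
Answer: 3660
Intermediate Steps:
u = 25 (u = -5*(-5) = 25)
W(g) = 20 (W(g) = -5 + 25 = 20)
183*W(3) = 183*20 = 3660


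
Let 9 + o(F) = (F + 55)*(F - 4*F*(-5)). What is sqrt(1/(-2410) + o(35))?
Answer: sqrt(384153539690)/2410 ≈ 257.18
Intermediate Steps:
o(F) = -9 + 21*F*(55 + F) (o(F) = -9 + (F + 55)*(F - 4*F*(-5)) = -9 + (55 + F)*(F + 20*F) = -9 + (55 + F)*(21*F) = -9 + 21*F*(55 + F))
sqrt(1/(-2410) + o(35)) = sqrt(1/(-2410) + (-9 + 21*35**2 + 1155*35)) = sqrt(-1/2410 + (-9 + 21*1225 + 40425)) = sqrt(-1/2410 + (-9 + 25725 + 40425)) = sqrt(-1/2410 + 66141) = sqrt(159399809/2410) = sqrt(384153539690)/2410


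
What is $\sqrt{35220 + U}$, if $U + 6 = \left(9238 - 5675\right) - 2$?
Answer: $5 \sqrt{1551} \approx 196.91$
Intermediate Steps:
$U = 3555$ ($U = -6 + \left(\left(9238 - 5675\right) - 2\right) = -6 + \left(3563 - 2\right) = -6 + 3561 = 3555$)
$\sqrt{35220 + U} = \sqrt{35220 + 3555} = \sqrt{38775} = 5 \sqrt{1551}$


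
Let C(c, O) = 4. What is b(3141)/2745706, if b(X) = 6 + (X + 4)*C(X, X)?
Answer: 6293/1372853 ≈ 0.0045839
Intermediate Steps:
b(X) = 22 + 4*X (b(X) = 6 + (X + 4)*4 = 6 + (4 + X)*4 = 6 + (16 + 4*X) = 22 + 4*X)
b(3141)/2745706 = (22 + 4*3141)/2745706 = (22 + 12564)*(1/2745706) = 12586*(1/2745706) = 6293/1372853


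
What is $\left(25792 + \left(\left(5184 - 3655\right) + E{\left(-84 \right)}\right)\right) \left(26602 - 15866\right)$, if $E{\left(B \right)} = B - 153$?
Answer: $290773824$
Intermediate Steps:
$E{\left(B \right)} = -153 + B$
$\left(25792 + \left(\left(5184 - 3655\right) + E{\left(-84 \right)}\right)\right) \left(26602 - 15866\right) = \left(25792 + \left(\left(5184 - 3655\right) - 237\right)\right) \left(26602 - 15866\right) = \left(25792 + \left(\left(5184 - 3655\right) - 237\right)\right) 10736 = \left(25792 + \left(1529 - 237\right)\right) 10736 = \left(25792 + 1292\right) 10736 = 27084 \cdot 10736 = 290773824$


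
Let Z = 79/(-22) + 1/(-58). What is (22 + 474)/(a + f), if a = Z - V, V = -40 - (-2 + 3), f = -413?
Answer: -158224/119819 ≈ -1.3205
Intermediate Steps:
Z = -1151/319 (Z = 79*(-1/22) + 1*(-1/58) = -79/22 - 1/58 = -1151/319 ≈ -3.6082)
V = -41 (V = -40 - 1*1 = -40 - 1 = -41)
a = 11928/319 (a = -1151/319 - 1*(-41) = -1151/319 + 41 = 11928/319 ≈ 37.392)
(22 + 474)/(a + f) = (22 + 474)/(11928/319 - 413) = 496/(-119819/319) = 496*(-319/119819) = -158224/119819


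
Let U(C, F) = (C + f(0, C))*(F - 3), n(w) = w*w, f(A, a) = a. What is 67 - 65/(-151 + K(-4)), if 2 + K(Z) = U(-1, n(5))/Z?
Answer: 9579/142 ≈ 67.458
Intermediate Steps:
n(w) = w²
U(C, F) = 2*C*(-3 + F) (U(C, F) = (C + C)*(F - 3) = (2*C)*(-3 + F) = 2*C*(-3 + F))
K(Z) = -2 - 44/Z (K(Z) = -2 + (2*(-1)*(-3 + 5²))/Z = -2 + (2*(-1)*(-3 + 25))/Z = -2 + (2*(-1)*22)/Z = -2 - 44/Z)
67 - 65/(-151 + K(-4)) = 67 - 65/(-151 + (-2 - 44/(-4))) = 67 - 65/(-151 + (-2 - 44*(-¼))) = 67 - 65/(-151 + (-2 + 11)) = 67 - 65/(-151 + 9) = 67 - 65/(-142) = 67 - 1/142*(-65) = 67 + 65/142 = 9579/142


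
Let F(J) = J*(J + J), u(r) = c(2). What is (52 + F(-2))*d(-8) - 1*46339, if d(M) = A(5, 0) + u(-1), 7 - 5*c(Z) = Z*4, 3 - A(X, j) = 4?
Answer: -46411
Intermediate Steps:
A(X, j) = -1 (A(X, j) = 3 - 1*4 = 3 - 4 = -1)
c(Z) = 7/5 - 4*Z/5 (c(Z) = 7/5 - Z*4/5 = 7/5 - 4*Z/5)
u(r) = -1/5 (u(r) = 7/5 - 4/5*2 = 7/5 - 8/5 = -1/5)
d(M) = -6/5 (d(M) = -1 - 1/5 = -6/5)
F(J) = 2*J**2 (F(J) = J*(2*J) = 2*J**2)
(52 + F(-2))*d(-8) - 1*46339 = (52 + 2*(-2)**2)*(-6/5) - 1*46339 = (52 + 2*4)*(-6/5) - 46339 = (52 + 8)*(-6/5) - 46339 = 60*(-6/5) - 46339 = -72 - 46339 = -46411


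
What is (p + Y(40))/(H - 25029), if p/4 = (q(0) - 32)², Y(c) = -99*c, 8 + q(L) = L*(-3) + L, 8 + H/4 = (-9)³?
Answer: -2440/27977 ≈ -0.087214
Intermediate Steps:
H = -2948 (H = -32 + 4*(-9)³ = -32 + 4*(-729) = -32 - 2916 = -2948)
q(L) = -8 - 2*L (q(L) = -8 + (L*(-3) + L) = -8 + (-3*L + L) = -8 - 2*L)
p = 6400 (p = 4*((-8 - 2*0) - 32)² = 4*((-8 + 0) - 32)² = 4*(-8 - 32)² = 4*(-40)² = 4*1600 = 6400)
(p + Y(40))/(H - 25029) = (6400 - 99*40)/(-2948 - 25029) = (6400 - 3960)/(-27977) = 2440*(-1/27977) = -2440/27977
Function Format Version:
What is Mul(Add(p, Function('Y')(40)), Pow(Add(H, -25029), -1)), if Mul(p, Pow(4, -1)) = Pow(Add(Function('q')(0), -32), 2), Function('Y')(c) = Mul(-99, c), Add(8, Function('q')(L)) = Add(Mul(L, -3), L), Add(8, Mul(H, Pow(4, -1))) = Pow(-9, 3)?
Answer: Rational(-2440, 27977) ≈ -0.087214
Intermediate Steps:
H = -2948 (H = Add(-32, Mul(4, Pow(-9, 3))) = Add(-32, Mul(4, -729)) = Add(-32, -2916) = -2948)
Function('q')(L) = Add(-8, Mul(-2, L)) (Function('q')(L) = Add(-8, Add(Mul(L, -3), L)) = Add(-8, Add(Mul(-3, L), L)) = Add(-8, Mul(-2, L)))
p = 6400 (p = Mul(4, Pow(Add(Add(-8, Mul(-2, 0)), -32), 2)) = Mul(4, Pow(Add(Add(-8, 0), -32), 2)) = Mul(4, Pow(Add(-8, -32), 2)) = Mul(4, Pow(-40, 2)) = Mul(4, 1600) = 6400)
Mul(Add(p, Function('Y')(40)), Pow(Add(H, -25029), -1)) = Mul(Add(6400, Mul(-99, 40)), Pow(Add(-2948, -25029), -1)) = Mul(Add(6400, -3960), Pow(-27977, -1)) = Mul(2440, Rational(-1, 27977)) = Rational(-2440, 27977)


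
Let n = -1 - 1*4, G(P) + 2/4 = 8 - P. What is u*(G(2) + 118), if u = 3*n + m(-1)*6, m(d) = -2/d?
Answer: -741/2 ≈ -370.50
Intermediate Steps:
G(P) = 15/2 - P (G(P) = -½ + (8 - P) = 15/2 - P)
n = -5 (n = -1 - 4 = -5)
u = -3 (u = 3*(-5) - 2/(-1)*6 = -15 - 2*(-1)*6 = -15 + 2*6 = -15 + 12 = -3)
u*(G(2) + 118) = -3*((15/2 - 1*2) + 118) = -3*((15/2 - 2) + 118) = -3*(11/2 + 118) = -3*247/2 = -741/2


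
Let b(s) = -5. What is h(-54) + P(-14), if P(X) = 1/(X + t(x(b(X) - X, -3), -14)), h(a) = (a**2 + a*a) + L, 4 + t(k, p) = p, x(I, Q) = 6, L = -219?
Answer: 179615/32 ≈ 5613.0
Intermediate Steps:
t(k, p) = -4 + p
h(a) = -219 + 2*a**2 (h(a) = (a**2 + a*a) - 219 = (a**2 + a**2) - 219 = 2*a**2 - 219 = -219 + 2*a**2)
P(X) = 1/(-18 + X) (P(X) = 1/(X + (-4 - 14)) = 1/(X - 18) = 1/(-18 + X))
h(-54) + P(-14) = (-219 + 2*(-54)**2) + 1/(-18 - 14) = (-219 + 2*2916) + 1/(-32) = (-219 + 5832) - 1/32 = 5613 - 1/32 = 179615/32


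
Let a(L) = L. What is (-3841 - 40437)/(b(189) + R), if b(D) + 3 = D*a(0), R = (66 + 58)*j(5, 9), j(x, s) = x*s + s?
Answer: -44278/6693 ≈ -6.6156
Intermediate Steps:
j(x, s) = s + s*x (j(x, s) = s*x + s = s + s*x)
R = 6696 (R = (66 + 58)*(9*(1 + 5)) = 124*(9*6) = 124*54 = 6696)
b(D) = -3 (b(D) = -3 + D*0 = -3 + 0 = -3)
(-3841 - 40437)/(b(189) + R) = (-3841 - 40437)/(-3 + 6696) = -44278/6693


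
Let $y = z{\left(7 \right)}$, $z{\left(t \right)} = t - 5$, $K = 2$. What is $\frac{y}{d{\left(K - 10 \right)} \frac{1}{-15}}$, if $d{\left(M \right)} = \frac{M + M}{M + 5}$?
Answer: $- \frac{45}{8} \approx -5.625$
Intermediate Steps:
$d{\left(M \right)} = \frac{2 M}{5 + M}$
$z{\left(t \right)} = -5 + t$
$y = 2$ ($y = -5 + 7 = 2$)
$\frac{y}{d{\left(K - 10 \right)} \frac{1}{-15}} = \frac{2}{\frac{2 \left(2 - 10\right)}{5 + \left(2 - 10\right)} \frac{1}{-15}} = \frac{2}{\frac{2 \left(2 - 10\right)}{5 + \left(2 - 10\right)} \left(- \frac{1}{15}\right)} = \frac{2}{2 \left(-8\right) \frac{1}{5 - 8} \left(- \frac{1}{15}\right)} = \frac{2}{2 \left(-8\right) \frac{1}{-3} \left(- \frac{1}{15}\right)} = \frac{2}{2 \left(-8\right) \left(- \frac{1}{3}\right) \left(- \frac{1}{15}\right)} = \frac{2}{\frac{16}{3} \left(- \frac{1}{15}\right)} = \frac{2}{- \frac{16}{45}} = 2 \left(- \frac{45}{16}\right) = - \frac{45}{8}$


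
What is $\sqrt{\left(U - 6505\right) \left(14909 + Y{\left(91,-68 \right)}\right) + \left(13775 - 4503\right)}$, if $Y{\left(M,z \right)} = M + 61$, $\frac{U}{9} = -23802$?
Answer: $i \sqrt{3324299831} \approx 57657.0 i$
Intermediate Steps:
$U = -214218$ ($U = 9 \left(-23802\right) = -214218$)
$Y{\left(M,z \right)} = 61 + M$
$\sqrt{\left(U - 6505\right) \left(14909 + Y{\left(91,-68 \right)}\right) + \left(13775 - 4503\right)} = \sqrt{\left(-214218 - 6505\right) \left(14909 + \left(61 + 91\right)\right) + \left(13775 - 4503\right)} = \sqrt{- 220723 \left(14909 + 152\right) + 9272} = \sqrt{\left(-220723\right) 15061 + 9272} = \sqrt{-3324309103 + 9272} = \sqrt{-3324299831} = i \sqrt{3324299831}$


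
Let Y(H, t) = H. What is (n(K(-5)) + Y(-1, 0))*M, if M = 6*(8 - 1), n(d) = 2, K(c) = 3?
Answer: 42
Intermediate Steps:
M = 42 (M = 6*7 = 42)
(n(K(-5)) + Y(-1, 0))*M = (2 - 1)*42 = 1*42 = 42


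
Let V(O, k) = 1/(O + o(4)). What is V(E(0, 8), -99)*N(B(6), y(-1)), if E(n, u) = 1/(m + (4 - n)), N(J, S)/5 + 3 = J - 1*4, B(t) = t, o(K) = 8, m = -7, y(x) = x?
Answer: -15/23 ≈ -0.65217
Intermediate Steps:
N(J, S) = -35 + 5*J (N(J, S) = -15 + 5*(J - 1*4) = -15 + 5*(J - 4) = -15 + 5*(-4 + J) = -15 + (-20 + 5*J) = -35 + 5*J)
E(n, u) = 1/(-3 - n) (E(n, u) = 1/(-7 + (4 - n)) = 1/(-3 - n))
V(O, k) = 1/(8 + O) (V(O, k) = 1/(O + 8) = 1/(8 + O))
V(E(0, 8), -99)*N(B(6), y(-1)) = (-35 + 5*6)/(8 - 1/(3 + 0)) = (-35 + 30)/(8 - 1/3) = -5/(8 - 1*1/3) = -5/(8 - 1/3) = -5/(23/3) = (3/23)*(-5) = -15/23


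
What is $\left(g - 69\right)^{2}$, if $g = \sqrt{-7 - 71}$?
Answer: $\left(69 - i \sqrt{78}\right)^{2} \approx 4683.0 - 1218.8 i$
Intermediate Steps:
$g = i \sqrt{78}$ ($g = \sqrt{-78} = i \sqrt{78} \approx 8.8318 i$)
$\left(g - 69\right)^{2} = \left(i \sqrt{78} - 69\right)^{2} = \left(-69 + i \sqrt{78}\right)^{2}$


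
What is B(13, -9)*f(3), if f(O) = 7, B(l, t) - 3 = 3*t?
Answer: -168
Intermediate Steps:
B(l, t) = 3 + 3*t
B(13, -9)*f(3) = (3 + 3*(-9))*7 = (3 - 27)*7 = -24*7 = -168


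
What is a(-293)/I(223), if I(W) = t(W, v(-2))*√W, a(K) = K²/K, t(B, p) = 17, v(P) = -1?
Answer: -293*√223/3791 ≈ -1.1542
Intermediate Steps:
a(K) = K
I(W) = 17*√W
a(-293)/I(223) = -293*√223/3791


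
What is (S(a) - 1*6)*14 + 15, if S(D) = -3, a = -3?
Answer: -111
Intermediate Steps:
(S(a) - 1*6)*14 + 15 = (-3 - 1*6)*14 + 15 = (-3 - 6)*14 + 15 = -9*14 + 15 = -126 + 15 = -111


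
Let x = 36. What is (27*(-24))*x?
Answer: -23328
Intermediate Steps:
(27*(-24))*x = (27*(-24))*36 = -648*36 = -23328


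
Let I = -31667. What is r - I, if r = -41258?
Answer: -9591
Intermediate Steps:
r - I = -41258 - 1*(-31667) = -41258 + 31667 = -9591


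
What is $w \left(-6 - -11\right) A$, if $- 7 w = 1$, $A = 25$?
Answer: $- \frac{125}{7} \approx -17.857$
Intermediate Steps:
$w = - \frac{1}{7}$ ($w = \left(- \frac{1}{7}\right) 1 = - \frac{1}{7} \approx -0.14286$)
$w \left(-6 - -11\right) A = - \frac{-6 - -11}{7} \cdot 25 = - \frac{-6 + 11}{7} \cdot 25 = \left(- \frac{1}{7}\right) 5 \cdot 25 = \left(- \frac{5}{7}\right) 25 = - \frac{125}{7}$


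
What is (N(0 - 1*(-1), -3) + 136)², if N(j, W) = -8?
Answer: 16384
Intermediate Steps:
(N(0 - 1*(-1), -3) + 136)² = (-8 + 136)² = 128² = 16384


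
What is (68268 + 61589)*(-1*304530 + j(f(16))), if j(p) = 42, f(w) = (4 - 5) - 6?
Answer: -39539898216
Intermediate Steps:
f(w) = -7 (f(w) = -1 - 6 = -7)
(68268 + 61589)*(-1*304530 + j(f(16))) = (68268 + 61589)*(-1*304530 + 42) = 129857*(-304530 + 42) = 129857*(-304488) = -39539898216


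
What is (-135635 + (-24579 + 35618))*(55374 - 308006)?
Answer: 31476936672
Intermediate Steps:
(-135635 + (-24579 + 35618))*(55374 - 308006) = (-135635 + 11039)*(-252632) = -124596*(-252632) = 31476936672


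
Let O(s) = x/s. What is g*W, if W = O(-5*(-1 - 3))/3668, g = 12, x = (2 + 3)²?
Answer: 15/3668 ≈ 0.0040894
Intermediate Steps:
x = 25 (x = 5² = 25)
O(s) = 25/s
W = 5/14672 (W = (25/((-5*(-1 - 3))))/3668 = (25/((-5*(-4))))*(1/3668) = (25/20)*(1/3668) = (25*(1/20))*(1/3668) = (5/4)*(1/3668) = 5/14672 ≈ 0.00034079)
g*W = 12*(5/14672) = 15/3668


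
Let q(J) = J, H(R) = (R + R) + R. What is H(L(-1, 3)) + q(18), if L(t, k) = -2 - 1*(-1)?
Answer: 15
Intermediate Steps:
L(t, k) = -1 (L(t, k) = -2 + 1 = -1)
H(R) = 3*R (H(R) = 2*R + R = 3*R)
H(L(-1, 3)) + q(18) = 3*(-1) + 18 = -3 + 18 = 15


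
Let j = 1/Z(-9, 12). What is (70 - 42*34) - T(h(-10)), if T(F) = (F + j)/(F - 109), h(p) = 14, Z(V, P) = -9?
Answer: -232193/171 ≈ -1357.9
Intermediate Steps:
j = -⅑ (j = 1/(-9) = -⅑ ≈ -0.11111)
T(F) = (-⅑ + F)/(-109 + F) (T(F) = (F - ⅑)/(F - 109) = (-⅑ + F)/(-109 + F))
(70 - 42*34) - T(h(-10)) = (70 - 42*34) - (-⅑ + 14)/(-109 + 14) = (70 - 1428) - 125/((-95)*9) = -1358 - (-1)*125/(95*9) = -1358 - 1*(-25/171) = -1358 + 25/171 = -232193/171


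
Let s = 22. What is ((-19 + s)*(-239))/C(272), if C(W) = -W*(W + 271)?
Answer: 239/49232 ≈ 0.0048546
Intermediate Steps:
C(W) = -W*(271 + W)
((-19 + s)*(-239))/C(272) = ((-19 + 22)*(-239))/((-1*272*(271 + 272))) = (3*(-239))/((-1*272*543)) = -717/(-147696) = -717*(-1/147696) = 239/49232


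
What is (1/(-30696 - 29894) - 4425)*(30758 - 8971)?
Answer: -5841328932037/60590 ≈ -9.6407e+7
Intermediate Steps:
(1/(-30696 - 29894) - 4425)*(30758 - 8971) = (1/(-60590) - 4425)*21787 = (-1/60590 - 4425)*21787 = -268110751/60590*21787 = -5841328932037/60590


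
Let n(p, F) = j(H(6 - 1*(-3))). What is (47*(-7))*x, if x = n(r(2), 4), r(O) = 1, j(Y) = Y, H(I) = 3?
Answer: -987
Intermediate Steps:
n(p, F) = 3
x = 3
(47*(-7))*x = (47*(-7))*3 = -329*3 = -987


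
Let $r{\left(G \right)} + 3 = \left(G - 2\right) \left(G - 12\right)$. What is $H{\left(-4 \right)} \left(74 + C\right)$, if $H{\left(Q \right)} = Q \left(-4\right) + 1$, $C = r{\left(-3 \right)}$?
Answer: $2482$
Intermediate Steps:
$r{\left(G \right)} = -3 + \left(-12 + G\right) \left(-2 + G\right)$ ($r{\left(G \right)} = -3 + \left(G - 2\right) \left(G - 12\right) = -3 + \left(-2 + G\right) \left(-12 + G\right) = -3 + \left(-12 + G\right) \left(-2 + G\right)$)
$C = 72$ ($C = 21 + \left(-3\right)^{2} - -42 = 21 + 9 + 42 = 72$)
$H{\left(Q \right)} = 1 - 4 Q$ ($H{\left(Q \right)} = - 4 Q + 1 = 1 - 4 Q$)
$H{\left(-4 \right)} \left(74 + C\right) = \left(1 - -16\right) \left(74 + 72\right) = \left(1 + 16\right) 146 = 17 \cdot 146 = 2482$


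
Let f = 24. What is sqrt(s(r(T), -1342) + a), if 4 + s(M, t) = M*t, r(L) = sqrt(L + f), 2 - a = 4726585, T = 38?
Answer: sqrt(-4726587 - 1342*sqrt(62)) ≈ 2176.5*I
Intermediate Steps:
a = -4726583 (a = 2 - 1*4726585 = 2 - 4726585 = -4726583)
r(L) = sqrt(24 + L) (r(L) = sqrt(L + 24) = sqrt(24 + L))
s(M, t) = -4 + M*t
sqrt(s(r(T), -1342) + a) = sqrt((-4 + sqrt(24 + 38)*(-1342)) - 4726583) = sqrt((-4 + sqrt(62)*(-1342)) - 4726583) = sqrt((-4 - 1342*sqrt(62)) - 4726583) = sqrt(-4726587 - 1342*sqrt(62))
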